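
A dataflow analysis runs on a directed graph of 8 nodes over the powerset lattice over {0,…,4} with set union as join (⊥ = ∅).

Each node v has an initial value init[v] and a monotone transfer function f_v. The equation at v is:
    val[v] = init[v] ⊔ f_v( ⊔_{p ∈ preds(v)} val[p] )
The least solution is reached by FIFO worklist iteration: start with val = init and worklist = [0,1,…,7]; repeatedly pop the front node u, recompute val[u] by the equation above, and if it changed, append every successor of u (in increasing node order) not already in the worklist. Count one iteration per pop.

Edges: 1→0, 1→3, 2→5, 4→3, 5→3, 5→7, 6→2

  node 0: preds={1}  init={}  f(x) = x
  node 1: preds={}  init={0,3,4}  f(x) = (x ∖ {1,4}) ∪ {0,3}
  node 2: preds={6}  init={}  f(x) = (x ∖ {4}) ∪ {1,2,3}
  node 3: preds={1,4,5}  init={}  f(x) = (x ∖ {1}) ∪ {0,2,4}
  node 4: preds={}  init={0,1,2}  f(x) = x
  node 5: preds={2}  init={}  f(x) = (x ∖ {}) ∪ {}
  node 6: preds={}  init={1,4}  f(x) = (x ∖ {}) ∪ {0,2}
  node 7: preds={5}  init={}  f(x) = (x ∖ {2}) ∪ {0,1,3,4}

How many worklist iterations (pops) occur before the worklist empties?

13

Iteration log — 13 steps:
  step 1. node 0  ⊔preds={0,3,4}  new={0,3,4}  old={}  +wl: 
  step 2. node 1  ⊔preds={}  new={0,3,4}  stable
  step 3. node 2  ⊔preds={1,4}  new={1,2,3}  old={}  +wl: 
  step 4. node 3  ⊔preds={0,1,2,3,4}  new={0,2,3,4}  old={}  +wl: 
  step 5. node 4  ⊔preds={}  new={0,1,2}  stable
  step 6. node 5  ⊔preds={1,2,3}  new={1,2,3}  old={}  +wl: 3
  step 7. node 6  ⊔preds={}  new={0,1,2,4}  old={1,4}  +wl: 2
  step 8. node 7  ⊔preds={1,2,3}  new={0,1,3,4}  old={}  +wl: 
  step 9. node 3  ⊔preds={0,1,2,3,4}  new={0,2,3,4}  stable
  step 10. node 2  ⊔preds={0,1,2,4}  new={0,1,2,3}  old={1,2,3}  +wl: 5
  step 11. node 5  ⊔preds={0,1,2,3}  new={0,1,2,3}  old={1,2,3}  +wl: 3,7
  step 12. node 3  ⊔preds={0,1,2,3,4}  new={0,2,3,4}  stable
  step 13. node 7  ⊔preds={0,1,2,3}  new={0,1,3,4}  stable

Least fixpoint reached:
  node 0: {0,3,4}
  node 1: {0,3,4}
  node 2: {0,1,2,3}
  node 3: {0,2,3,4}
  node 4: {0,1,2}
  node 5: {0,1,2,3}
  node 6: {0,1,2,4}
  node 7: {0,1,3,4}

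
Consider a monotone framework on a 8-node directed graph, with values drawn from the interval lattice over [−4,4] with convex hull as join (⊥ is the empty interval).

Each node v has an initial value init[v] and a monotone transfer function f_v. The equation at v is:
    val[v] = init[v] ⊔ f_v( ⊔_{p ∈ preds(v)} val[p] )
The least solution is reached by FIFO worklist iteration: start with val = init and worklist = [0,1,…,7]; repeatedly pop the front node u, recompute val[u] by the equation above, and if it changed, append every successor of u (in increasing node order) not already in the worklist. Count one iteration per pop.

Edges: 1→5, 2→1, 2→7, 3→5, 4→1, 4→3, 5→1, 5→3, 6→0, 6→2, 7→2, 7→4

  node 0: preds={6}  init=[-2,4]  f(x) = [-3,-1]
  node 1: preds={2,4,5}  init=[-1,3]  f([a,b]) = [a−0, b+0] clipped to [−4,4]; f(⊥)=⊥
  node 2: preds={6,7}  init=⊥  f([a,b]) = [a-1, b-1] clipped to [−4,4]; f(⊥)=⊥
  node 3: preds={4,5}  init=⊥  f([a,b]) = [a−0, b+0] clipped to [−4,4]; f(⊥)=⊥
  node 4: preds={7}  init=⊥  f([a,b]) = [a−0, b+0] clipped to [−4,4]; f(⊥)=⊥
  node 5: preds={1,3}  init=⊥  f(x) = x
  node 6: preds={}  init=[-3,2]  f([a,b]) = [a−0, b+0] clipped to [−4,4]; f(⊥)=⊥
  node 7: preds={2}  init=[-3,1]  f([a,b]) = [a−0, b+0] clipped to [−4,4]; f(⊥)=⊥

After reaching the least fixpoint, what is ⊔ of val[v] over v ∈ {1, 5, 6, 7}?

[-4,3]

Trace (16 dequeues):
  [1] u=0 | in [-3,2] | out [-3,4] | prev [-2,4] | push {}
  [2] u=1 | in ⊥ | out [-1,3] | ==
  [3] u=2 | in [-3,2] | out [-4,1] | prev ⊥ | push {1}
  [4] u=3 | in ⊥ | out ⊥ | ==
  [5] u=4 | in [-3,1] | out [-3,1] | prev ⊥ | push {3}
  [6] u=5 | in [-1,3] | out [-1,3] | prev ⊥ | push {}
  [7] u=6 | in ⊥ | out [-3,2] | ==
  [8] u=7 | in [-4,1] | out [-4,1] | prev [-3,1] | push {2,4}
  [9] u=1 | in [-4,3] | out [-4,3] | prev [-1,3] | push {5}
  [10] u=3 | in [-3,3] | out [-3,3] | prev ⊥ | push {}
  [11] u=2 | in [-4,2] | out [-4,1] | ==
  [12] u=4 | in [-4,1] | out [-4,1] | prev [-3,1] | push {1,3}
  [13] u=5 | in [-4,3] | out [-4,3] | prev [-1,3] | push {}
  [14] u=1 | in [-4,3] | out [-4,3] | ==
  [15] u=3 | in [-4,3] | out [-4,3] | prev [-3,3] | push {5}
  [16] u=5 | in [-4,3] | out [-4,3] | ==

Converged values:
  [0] [-3,4]
  [1] [-4,3]
  [2] [-4,1]
  [3] [-4,3]
  [4] [-4,1]
  [5] [-4,3]
  [6] [-3,2]
  [7] [-4,1]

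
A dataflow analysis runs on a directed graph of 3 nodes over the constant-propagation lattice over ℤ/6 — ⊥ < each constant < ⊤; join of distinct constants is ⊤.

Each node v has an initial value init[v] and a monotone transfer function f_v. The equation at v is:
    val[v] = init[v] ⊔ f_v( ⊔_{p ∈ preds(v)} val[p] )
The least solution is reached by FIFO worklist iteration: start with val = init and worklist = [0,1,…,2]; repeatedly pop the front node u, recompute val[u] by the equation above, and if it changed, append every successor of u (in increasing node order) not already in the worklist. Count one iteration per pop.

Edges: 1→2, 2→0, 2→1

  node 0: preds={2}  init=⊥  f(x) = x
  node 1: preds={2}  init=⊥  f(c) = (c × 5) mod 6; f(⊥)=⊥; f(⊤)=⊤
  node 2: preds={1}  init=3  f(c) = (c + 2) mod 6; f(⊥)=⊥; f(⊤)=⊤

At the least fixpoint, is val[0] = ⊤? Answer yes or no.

Trace (6 dequeues):
  [1] u=0 | in 3 | out 3 | prev ⊥ | push {}
  [2] u=1 | in 3 | out 3 | prev ⊥ | push {}
  [3] u=2 | in 3 | out ⊤ | prev 3 | push {0,1}
  [4] u=0 | in ⊤ | out ⊤ | prev 3 | push {}
  [5] u=1 | in ⊤ | out ⊤ | prev 3 | push {2}
  [6] u=2 | in ⊤ | out ⊤ | ==

Converged values:
  [0] ⊤
  [1] ⊤
  [2] ⊤

yes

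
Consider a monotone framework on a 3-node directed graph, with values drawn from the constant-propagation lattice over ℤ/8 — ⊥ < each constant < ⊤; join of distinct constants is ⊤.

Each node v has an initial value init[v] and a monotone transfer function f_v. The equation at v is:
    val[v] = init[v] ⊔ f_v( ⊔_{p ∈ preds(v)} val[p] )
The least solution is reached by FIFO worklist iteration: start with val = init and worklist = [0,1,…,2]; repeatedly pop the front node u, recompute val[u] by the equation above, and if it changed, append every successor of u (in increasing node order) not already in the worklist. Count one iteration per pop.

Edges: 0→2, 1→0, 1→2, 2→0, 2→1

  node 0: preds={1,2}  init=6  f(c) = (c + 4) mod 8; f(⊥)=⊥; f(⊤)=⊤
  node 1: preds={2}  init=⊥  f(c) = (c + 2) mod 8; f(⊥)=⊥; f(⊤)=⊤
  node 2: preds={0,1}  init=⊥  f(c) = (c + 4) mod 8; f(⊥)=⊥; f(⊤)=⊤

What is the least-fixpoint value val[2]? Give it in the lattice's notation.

Worklist (11 pops):
  #1 pop 0: in=⊥ → 6 (no change)
  #2 pop 1: in=⊥ → ⊥ (no change)
  #3 pop 2: in=6 → 2 (was ⊥); enqueue [0,1]
  #4 pop 0: in=2 → 6 (no change)
  #5 pop 1: in=2 → 4 (was ⊥); enqueue [0,2]
  #6 pop 0: in=⊤ → ⊤ (was 6); enqueue []
  #7 pop 2: in=⊤ → ⊤ (was 2); enqueue [0,1]
  #8 pop 0: in=⊤ → ⊤ (no change)
  #9 pop 1: in=⊤ → ⊤ (was 4); enqueue [0,2]
  #10 pop 0: in=⊤ → ⊤ (no change)
  #11 pop 2: in=⊤ → ⊤ (no change)

Fixpoint:
  val[0] = ⊤
  val[1] = ⊤
  val[2] = ⊤

⊤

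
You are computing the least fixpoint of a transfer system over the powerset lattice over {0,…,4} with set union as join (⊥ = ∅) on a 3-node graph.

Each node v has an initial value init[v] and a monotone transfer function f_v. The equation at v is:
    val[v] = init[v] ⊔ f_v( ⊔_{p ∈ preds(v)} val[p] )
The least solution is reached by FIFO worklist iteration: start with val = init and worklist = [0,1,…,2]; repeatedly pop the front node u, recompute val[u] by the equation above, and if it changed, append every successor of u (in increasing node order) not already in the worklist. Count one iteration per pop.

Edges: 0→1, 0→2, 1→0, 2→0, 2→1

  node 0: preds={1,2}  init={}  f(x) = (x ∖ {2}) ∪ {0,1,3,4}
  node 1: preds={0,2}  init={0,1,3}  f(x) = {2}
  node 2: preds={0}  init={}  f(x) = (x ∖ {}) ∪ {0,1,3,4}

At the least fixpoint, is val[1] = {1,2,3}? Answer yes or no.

no

Iteration log — 5 steps:
  step 1. node 0  ⊔preds={0,1,3}  new={0,1,3,4}  old={}  +wl: 
  step 2. node 1  ⊔preds={0,1,3,4}  new={0,1,2,3}  old={0,1,3}  +wl: 0
  step 3. node 2  ⊔preds={0,1,3,4}  new={0,1,3,4}  old={}  +wl: 1
  step 4. node 0  ⊔preds={0,1,2,3,4}  new={0,1,3,4}  stable
  step 5. node 1  ⊔preds={0,1,3,4}  new={0,1,2,3}  stable

Least fixpoint reached:
  node 0: {0,1,3,4}
  node 1: {0,1,2,3}
  node 2: {0,1,3,4}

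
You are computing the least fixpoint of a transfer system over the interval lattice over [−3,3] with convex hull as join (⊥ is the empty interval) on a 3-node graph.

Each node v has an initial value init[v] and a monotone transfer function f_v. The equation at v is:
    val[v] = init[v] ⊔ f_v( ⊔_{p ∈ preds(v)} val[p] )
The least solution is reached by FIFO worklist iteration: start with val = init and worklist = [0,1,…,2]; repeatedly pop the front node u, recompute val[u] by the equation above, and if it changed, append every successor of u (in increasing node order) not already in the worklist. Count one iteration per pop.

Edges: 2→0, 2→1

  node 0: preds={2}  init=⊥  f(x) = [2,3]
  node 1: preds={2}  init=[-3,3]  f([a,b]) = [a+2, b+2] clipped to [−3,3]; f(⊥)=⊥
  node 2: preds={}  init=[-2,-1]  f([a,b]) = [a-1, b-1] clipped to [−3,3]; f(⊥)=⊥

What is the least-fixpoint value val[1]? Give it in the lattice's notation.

[-3,3]

Trace (3 dequeues):
  [1] u=0 | in [-2,-1] | out [2,3] | prev ⊥ | push {}
  [2] u=1 | in [-2,-1] | out [-3,3] | ==
  [3] u=2 | in ⊥ | out [-2,-1] | ==

Converged values:
  [0] [2,3]
  [1] [-3,3]
  [2] [-2,-1]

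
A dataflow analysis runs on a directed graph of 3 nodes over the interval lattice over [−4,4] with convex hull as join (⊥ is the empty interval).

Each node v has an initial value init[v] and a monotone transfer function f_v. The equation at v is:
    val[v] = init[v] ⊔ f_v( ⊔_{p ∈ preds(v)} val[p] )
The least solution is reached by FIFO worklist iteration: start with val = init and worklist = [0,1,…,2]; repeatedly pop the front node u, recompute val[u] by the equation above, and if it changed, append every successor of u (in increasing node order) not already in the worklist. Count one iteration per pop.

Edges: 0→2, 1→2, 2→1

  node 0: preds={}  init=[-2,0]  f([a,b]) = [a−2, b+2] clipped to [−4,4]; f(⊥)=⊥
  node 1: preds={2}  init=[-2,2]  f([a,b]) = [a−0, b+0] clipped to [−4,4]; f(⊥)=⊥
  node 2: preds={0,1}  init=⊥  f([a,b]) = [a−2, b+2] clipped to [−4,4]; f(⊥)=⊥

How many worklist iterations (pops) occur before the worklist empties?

Worklist (5 pops):
  #1 pop 0: in=⊥ → [-2,0] (no change)
  #2 pop 1: in=⊥ → [-2,2] (no change)
  #3 pop 2: in=[-2,2] → [-4,4] (was ⊥); enqueue [1]
  #4 pop 1: in=[-4,4] → [-4,4] (was [-2,2]); enqueue [2]
  #5 pop 2: in=[-4,4] → [-4,4] (no change)

Fixpoint:
  val[0] = [-2,0]
  val[1] = [-4,4]
  val[2] = [-4,4]

5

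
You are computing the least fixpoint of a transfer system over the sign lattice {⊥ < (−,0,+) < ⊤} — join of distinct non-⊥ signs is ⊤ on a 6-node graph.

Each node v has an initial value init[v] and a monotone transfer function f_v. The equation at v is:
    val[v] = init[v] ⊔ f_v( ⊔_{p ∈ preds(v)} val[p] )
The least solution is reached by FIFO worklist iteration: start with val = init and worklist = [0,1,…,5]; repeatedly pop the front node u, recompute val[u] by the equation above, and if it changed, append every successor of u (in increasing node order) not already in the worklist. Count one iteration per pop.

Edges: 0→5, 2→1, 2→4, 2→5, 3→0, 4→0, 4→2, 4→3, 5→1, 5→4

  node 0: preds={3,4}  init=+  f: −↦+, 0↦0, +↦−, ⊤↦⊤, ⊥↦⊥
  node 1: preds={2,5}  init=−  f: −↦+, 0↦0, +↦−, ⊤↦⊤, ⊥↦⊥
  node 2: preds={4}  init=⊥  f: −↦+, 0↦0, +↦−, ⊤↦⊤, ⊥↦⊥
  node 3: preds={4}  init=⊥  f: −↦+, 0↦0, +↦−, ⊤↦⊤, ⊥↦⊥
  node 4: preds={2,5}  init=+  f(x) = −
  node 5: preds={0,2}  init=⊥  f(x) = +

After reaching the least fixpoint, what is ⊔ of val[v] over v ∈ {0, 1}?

Worklist (14 pops):
  #1 pop 0: in=+ → ⊤ (was +); enqueue []
  #2 pop 1: in=⊥ → − (no change)
  #3 pop 2: in=+ → − (was ⊥); enqueue [1]
  #4 pop 3: in=+ → − (was ⊥); enqueue [0]
  #5 pop 4: in=− → ⊤ (was +); enqueue [2,3]
  #6 pop 5: in=⊤ → + (was ⊥); enqueue [4]
  #7 pop 1: in=⊤ → ⊤ (was −); enqueue []
  #8 pop 0: in=⊤ → ⊤ (no change)
  #9 pop 2: in=⊤ → ⊤ (was −); enqueue [1,5]
  #10 pop 3: in=⊤ → ⊤ (was −); enqueue [0]
  #11 pop 4: in=⊤ → ⊤ (no change)
  #12 pop 1: in=⊤ → ⊤ (no change)
  #13 pop 5: in=⊤ → + (no change)
  #14 pop 0: in=⊤ → ⊤ (no change)

Fixpoint:
  val[0] = ⊤
  val[1] = ⊤
  val[2] = ⊤
  val[3] = ⊤
  val[4] = ⊤
  val[5] = +

⊤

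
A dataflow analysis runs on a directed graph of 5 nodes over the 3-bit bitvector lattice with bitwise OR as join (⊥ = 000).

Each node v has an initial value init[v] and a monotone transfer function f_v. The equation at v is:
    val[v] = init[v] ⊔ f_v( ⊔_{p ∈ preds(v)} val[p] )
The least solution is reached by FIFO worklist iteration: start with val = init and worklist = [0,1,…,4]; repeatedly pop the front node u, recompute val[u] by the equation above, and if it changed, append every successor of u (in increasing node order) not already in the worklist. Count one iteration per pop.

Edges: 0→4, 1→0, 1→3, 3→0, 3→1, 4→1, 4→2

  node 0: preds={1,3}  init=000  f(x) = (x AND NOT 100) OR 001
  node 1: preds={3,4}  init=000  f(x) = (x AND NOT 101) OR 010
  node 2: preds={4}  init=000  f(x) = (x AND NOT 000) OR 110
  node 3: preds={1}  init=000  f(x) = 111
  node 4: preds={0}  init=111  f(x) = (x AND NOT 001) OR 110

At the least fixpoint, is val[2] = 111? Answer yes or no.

yes

Trace (8 dequeues):
  [1] u=0 | in 000 | out 001 | prev 000 | push {}
  [2] u=1 | in 111 | out 010 | prev 000 | push {0}
  [3] u=2 | in 111 | out 111 | prev 000 | push {}
  [4] u=3 | in 010 | out 111 | prev 000 | push {1}
  [5] u=4 | in 001 | out 111 | ==
  [6] u=0 | in 111 | out 011 | prev 001 | push {4}
  [7] u=1 | in 111 | out 010 | ==
  [8] u=4 | in 011 | out 111 | ==

Converged values:
  [0] 011
  [1] 010
  [2] 111
  [3] 111
  [4] 111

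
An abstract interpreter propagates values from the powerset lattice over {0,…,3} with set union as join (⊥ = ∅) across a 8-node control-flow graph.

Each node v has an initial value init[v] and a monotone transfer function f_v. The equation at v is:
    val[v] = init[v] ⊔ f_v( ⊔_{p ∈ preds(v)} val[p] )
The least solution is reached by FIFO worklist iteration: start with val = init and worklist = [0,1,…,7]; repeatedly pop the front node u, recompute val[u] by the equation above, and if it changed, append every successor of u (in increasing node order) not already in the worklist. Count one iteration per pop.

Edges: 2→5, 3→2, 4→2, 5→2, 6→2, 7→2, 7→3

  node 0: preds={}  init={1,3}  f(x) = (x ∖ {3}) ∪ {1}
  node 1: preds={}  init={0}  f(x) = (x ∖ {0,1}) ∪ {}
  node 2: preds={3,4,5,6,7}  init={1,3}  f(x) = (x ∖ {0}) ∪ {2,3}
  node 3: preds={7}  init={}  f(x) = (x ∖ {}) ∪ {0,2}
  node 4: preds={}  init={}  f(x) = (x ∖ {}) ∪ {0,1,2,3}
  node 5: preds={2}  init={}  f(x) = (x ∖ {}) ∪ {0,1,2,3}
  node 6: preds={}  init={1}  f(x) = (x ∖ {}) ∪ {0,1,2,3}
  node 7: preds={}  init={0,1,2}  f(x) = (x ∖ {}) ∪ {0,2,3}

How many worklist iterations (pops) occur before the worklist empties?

Worklist (11 pops):
  #1 pop 0: in={} → {1,3} (no change)
  #2 pop 1: in={} → {0} (no change)
  #3 pop 2: in={0,1,2} → {1,2,3} (was {1,3}); enqueue []
  #4 pop 3: in={0,1,2} → {0,1,2} (was {}); enqueue [2]
  #5 pop 4: in={} → {0,1,2,3} (was {}); enqueue []
  #6 pop 5: in={1,2,3} → {0,1,2,3} (was {}); enqueue []
  #7 pop 6: in={} → {0,1,2,3} (was {1}); enqueue []
  #8 pop 7: in={} → {0,1,2,3} (was {0,1,2}); enqueue [3]
  #9 pop 2: in={0,1,2,3} → {1,2,3} (no change)
  #10 pop 3: in={0,1,2,3} → {0,1,2,3} (was {0,1,2}); enqueue [2]
  #11 pop 2: in={0,1,2,3} → {1,2,3} (no change)

Fixpoint:
  val[0] = {1,3}
  val[1] = {0}
  val[2] = {1,2,3}
  val[3] = {0,1,2,3}
  val[4] = {0,1,2,3}
  val[5] = {0,1,2,3}
  val[6] = {0,1,2,3}
  val[7] = {0,1,2,3}

11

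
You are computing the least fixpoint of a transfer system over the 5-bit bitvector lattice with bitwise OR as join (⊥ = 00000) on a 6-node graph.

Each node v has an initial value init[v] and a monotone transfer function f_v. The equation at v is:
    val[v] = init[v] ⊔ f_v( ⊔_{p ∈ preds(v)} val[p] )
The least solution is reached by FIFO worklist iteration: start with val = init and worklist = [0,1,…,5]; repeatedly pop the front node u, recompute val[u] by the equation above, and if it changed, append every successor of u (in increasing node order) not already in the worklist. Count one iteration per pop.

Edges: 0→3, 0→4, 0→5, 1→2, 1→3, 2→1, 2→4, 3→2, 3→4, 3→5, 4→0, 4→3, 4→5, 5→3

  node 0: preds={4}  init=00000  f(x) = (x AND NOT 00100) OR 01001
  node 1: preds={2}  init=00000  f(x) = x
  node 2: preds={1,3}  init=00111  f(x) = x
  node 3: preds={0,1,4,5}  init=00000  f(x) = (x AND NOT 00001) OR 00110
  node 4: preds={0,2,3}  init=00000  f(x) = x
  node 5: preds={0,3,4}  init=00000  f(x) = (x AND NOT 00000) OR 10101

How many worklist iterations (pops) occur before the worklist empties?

Worklist (20 pops):
  #1 pop 0: in=00000 → 01001 (was 00000); enqueue []
  #2 pop 1: in=00111 → 00111 (was 00000); enqueue []
  #3 pop 2: in=00111 → 00111 (no change)
  #4 pop 3: in=01111 → 01110 (was 00000); enqueue [2]
  #5 pop 4: in=01111 → 01111 (was 00000); enqueue [0,3]
  #6 pop 5: in=01111 → 11111 (was 00000); enqueue []
  #7 pop 2: in=01111 → 01111 (was 00111); enqueue [1,4]
  #8 pop 0: in=01111 → 01011 (was 01001); enqueue [5]
  #9 pop 3: in=11111 → 11110 (was 01110); enqueue [2]
  #10 pop 1: in=01111 → 01111 (was 00111); enqueue [3]
  #11 pop 4: in=11111 → 11111 (was 01111); enqueue [0]
  #12 pop 5: in=11111 → 11111 (no change)
  #13 pop 2: in=11111 → 11111 (was 01111); enqueue [1,4]
  #14 pop 3: in=11111 → 11110 (no change)
  #15 pop 0: in=11111 → 11011 (was 01011); enqueue [3,5]
  #16 pop 1: in=11111 → 11111 (was 01111); enqueue [2]
  #17 pop 4: in=11111 → 11111 (no change)
  #18 pop 3: in=11111 → 11110 (no change)
  #19 pop 5: in=11111 → 11111 (no change)
  #20 pop 2: in=11111 → 11111 (no change)

Fixpoint:
  val[0] = 11011
  val[1] = 11111
  val[2] = 11111
  val[3] = 11110
  val[4] = 11111
  val[5] = 11111

20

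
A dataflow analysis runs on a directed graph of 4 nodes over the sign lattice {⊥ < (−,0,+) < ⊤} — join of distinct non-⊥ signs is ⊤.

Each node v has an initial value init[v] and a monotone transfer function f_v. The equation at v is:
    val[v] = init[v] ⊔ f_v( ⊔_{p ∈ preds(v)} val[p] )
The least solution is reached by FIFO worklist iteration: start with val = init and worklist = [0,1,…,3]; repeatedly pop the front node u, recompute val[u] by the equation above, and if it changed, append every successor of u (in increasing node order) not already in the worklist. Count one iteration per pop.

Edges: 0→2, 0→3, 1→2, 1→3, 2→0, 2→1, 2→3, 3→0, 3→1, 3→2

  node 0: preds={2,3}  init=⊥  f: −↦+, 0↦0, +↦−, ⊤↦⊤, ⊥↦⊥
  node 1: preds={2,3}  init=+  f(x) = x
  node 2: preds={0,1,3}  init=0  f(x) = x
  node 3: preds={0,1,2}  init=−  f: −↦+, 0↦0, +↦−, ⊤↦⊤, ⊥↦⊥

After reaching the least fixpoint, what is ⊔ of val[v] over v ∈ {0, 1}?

Worklist (7 pops):
  #1 pop 0: in=⊤ → ⊤ (was ⊥); enqueue []
  #2 pop 1: in=⊤ → ⊤ (was +); enqueue []
  #3 pop 2: in=⊤ → ⊤ (was 0); enqueue [0,1]
  #4 pop 3: in=⊤ → ⊤ (was −); enqueue [2]
  #5 pop 0: in=⊤ → ⊤ (no change)
  #6 pop 1: in=⊤ → ⊤ (no change)
  #7 pop 2: in=⊤ → ⊤ (no change)

Fixpoint:
  val[0] = ⊤
  val[1] = ⊤
  val[2] = ⊤
  val[3] = ⊤

⊤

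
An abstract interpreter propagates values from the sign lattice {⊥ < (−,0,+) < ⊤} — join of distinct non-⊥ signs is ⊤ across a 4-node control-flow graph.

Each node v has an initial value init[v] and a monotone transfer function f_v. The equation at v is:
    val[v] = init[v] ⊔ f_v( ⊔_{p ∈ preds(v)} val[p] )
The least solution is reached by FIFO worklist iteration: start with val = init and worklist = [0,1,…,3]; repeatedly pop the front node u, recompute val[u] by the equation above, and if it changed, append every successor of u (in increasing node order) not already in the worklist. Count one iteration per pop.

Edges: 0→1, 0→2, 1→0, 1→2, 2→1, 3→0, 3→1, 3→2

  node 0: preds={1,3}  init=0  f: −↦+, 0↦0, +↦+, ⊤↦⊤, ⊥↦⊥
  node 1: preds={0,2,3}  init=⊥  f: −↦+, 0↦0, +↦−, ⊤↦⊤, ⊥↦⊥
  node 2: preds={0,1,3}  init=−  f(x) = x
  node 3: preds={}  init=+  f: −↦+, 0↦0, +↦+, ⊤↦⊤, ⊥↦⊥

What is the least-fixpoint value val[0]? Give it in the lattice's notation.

Worklist (6 pops):
  #1 pop 0: in=+ → ⊤ (was 0); enqueue []
  #2 pop 1: in=⊤ → ⊤ (was ⊥); enqueue [0]
  #3 pop 2: in=⊤ → ⊤ (was −); enqueue [1]
  #4 pop 3: in=⊥ → + (no change)
  #5 pop 0: in=⊤ → ⊤ (no change)
  #6 pop 1: in=⊤ → ⊤ (no change)

Fixpoint:
  val[0] = ⊤
  val[1] = ⊤
  val[2] = ⊤
  val[3] = +

⊤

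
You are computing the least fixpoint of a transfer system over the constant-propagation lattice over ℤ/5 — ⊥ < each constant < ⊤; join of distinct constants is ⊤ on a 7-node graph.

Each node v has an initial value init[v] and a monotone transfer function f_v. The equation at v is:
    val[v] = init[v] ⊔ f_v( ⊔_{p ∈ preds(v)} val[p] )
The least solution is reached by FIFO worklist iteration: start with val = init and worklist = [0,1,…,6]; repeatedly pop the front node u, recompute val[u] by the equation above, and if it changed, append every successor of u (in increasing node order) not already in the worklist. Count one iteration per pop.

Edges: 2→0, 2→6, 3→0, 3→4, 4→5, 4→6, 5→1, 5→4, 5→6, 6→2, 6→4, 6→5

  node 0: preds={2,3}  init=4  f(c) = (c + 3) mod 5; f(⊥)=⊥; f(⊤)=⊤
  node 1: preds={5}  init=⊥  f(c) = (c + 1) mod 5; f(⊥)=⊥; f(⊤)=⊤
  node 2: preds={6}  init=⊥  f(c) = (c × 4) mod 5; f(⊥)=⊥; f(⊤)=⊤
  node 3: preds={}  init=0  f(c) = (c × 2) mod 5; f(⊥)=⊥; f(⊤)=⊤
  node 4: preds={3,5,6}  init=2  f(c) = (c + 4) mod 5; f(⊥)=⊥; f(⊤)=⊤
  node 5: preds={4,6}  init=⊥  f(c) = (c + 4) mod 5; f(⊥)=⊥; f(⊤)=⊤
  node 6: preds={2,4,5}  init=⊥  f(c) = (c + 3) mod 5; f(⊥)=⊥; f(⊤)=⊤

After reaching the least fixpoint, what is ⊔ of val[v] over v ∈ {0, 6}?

⊤

Trace (13 dequeues):
  [1] u=0 | in 0 | out ⊤ | prev 4 | push {}
  [2] u=1 | in ⊥ | out ⊥ | ==
  [3] u=2 | in ⊥ | out ⊥ | ==
  [4] u=3 | in ⊥ | out 0 | ==
  [5] u=4 | in 0 | out ⊤ | prev 2 | push {}
  [6] u=5 | in ⊤ | out ⊤ | prev ⊥ | push {1,4}
  [7] u=6 | in ⊤ | out ⊤ | prev ⊥ | push {2,5}
  [8] u=1 | in ⊤ | out ⊤ | prev ⊥ | push {}
  [9] u=4 | in ⊤ | out ⊤ | ==
  [10] u=2 | in ⊤ | out ⊤ | prev ⊥ | push {0,6}
  [11] u=5 | in ⊤ | out ⊤ | ==
  [12] u=0 | in ⊤ | out ⊤ | ==
  [13] u=6 | in ⊤ | out ⊤ | ==

Converged values:
  [0] ⊤
  [1] ⊤
  [2] ⊤
  [3] 0
  [4] ⊤
  [5] ⊤
  [6] ⊤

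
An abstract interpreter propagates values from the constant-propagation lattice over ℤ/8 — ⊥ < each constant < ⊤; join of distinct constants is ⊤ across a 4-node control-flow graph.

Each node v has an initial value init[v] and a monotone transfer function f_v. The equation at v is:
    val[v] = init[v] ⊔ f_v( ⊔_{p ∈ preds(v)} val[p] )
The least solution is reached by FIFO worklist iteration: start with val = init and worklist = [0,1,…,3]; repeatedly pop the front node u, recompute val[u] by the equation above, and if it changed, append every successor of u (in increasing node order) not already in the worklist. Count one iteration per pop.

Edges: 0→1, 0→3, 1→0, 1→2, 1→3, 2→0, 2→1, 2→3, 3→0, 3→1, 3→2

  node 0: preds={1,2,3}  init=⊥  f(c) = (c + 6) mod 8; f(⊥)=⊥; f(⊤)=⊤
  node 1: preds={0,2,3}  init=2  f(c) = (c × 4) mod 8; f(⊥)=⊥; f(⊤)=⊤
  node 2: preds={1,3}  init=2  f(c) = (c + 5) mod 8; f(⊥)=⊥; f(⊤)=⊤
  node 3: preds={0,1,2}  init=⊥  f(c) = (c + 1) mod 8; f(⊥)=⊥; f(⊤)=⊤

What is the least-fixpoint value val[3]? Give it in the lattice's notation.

⊤

Worklist (8 pops):
  #1 pop 0: in=2 → 0 (was ⊥); enqueue []
  #2 pop 1: in=⊤ → ⊤ (was 2); enqueue [0]
  #3 pop 2: in=⊤ → ⊤ (was 2); enqueue [1]
  #4 pop 3: in=⊤ → ⊤ (was ⊥); enqueue [2]
  #5 pop 0: in=⊤ → ⊤ (was 0); enqueue [3]
  #6 pop 1: in=⊤ → ⊤ (no change)
  #7 pop 2: in=⊤ → ⊤ (no change)
  #8 pop 3: in=⊤ → ⊤ (no change)

Fixpoint:
  val[0] = ⊤
  val[1] = ⊤
  val[2] = ⊤
  val[3] = ⊤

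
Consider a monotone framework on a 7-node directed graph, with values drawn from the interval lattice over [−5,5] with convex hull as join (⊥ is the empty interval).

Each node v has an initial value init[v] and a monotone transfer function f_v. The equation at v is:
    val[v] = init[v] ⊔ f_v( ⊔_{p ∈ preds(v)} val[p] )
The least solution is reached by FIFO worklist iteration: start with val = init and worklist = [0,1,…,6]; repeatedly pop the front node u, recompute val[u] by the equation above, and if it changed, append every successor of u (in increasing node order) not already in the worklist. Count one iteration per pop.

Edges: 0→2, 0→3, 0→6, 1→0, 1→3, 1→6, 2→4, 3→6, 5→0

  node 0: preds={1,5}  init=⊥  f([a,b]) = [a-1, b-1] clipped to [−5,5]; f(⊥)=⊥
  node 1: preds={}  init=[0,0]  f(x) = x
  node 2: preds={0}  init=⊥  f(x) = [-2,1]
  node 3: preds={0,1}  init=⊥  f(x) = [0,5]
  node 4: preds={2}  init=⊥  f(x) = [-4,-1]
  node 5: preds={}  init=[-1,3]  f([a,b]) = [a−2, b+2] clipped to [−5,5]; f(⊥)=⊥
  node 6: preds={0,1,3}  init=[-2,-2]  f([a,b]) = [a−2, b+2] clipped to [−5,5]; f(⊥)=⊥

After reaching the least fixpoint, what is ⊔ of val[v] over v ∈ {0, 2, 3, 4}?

Worklist (7 pops):
  #1 pop 0: in=[-1,3] → [-2,2] (was ⊥); enqueue []
  #2 pop 1: in=⊥ → [0,0] (no change)
  #3 pop 2: in=[-2,2] → [-2,1] (was ⊥); enqueue []
  #4 pop 3: in=[-2,2] → [0,5] (was ⊥); enqueue []
  #5 pop 4: in=[-2,1] → [-4,-1] (was ⊥); enqueue []
  #6 pop 5: in=⊥ → [-1,3] (no change)
  #7 pop 6: in=[-2,5] → [-4,5] (was [-2,-2]); enqueue []

Fixpoint:
  val[0] = [-2,2]
  val[1] = [0,0]
  val[2] = [-2,1]
  val[3] = [0,5]
  val[4] = [-4,-1]
  val[5] = [-1,3]
  val[6] = [-4,5]

[-4,5]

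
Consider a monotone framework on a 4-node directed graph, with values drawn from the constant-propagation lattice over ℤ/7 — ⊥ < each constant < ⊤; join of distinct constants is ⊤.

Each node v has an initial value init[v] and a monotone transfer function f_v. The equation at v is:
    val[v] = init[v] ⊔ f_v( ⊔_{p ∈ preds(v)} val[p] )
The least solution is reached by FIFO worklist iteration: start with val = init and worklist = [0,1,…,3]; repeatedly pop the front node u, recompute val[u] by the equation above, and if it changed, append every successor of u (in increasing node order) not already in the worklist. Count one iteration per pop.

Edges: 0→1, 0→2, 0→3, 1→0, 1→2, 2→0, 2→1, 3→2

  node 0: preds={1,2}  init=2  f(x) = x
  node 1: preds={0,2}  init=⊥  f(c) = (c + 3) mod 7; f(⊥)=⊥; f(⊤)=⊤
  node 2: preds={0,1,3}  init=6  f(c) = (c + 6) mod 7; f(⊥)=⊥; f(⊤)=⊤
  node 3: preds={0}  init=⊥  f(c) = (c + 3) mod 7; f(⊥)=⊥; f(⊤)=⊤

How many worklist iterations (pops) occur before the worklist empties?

Worklist (7 pops):
  #1 pop 0: in=6 → ⊤ (was 2); enqueue []
  #2 pop 1: in=⊤ → ⊤ (was ⊥); enqueue [0]
  #3 pop 2: in=⊤ → ⊤ (was 6); enqueue [1]
  #4 pop 3: in=⊤ → ⊤ (was ⊥); enqueue [2]
  #5 pop 0: in=⊤ → ⊤ (no change)
  #6 pop 1: in=⊤ → ⊤ (no change)
  #7 pop 2: in=⊤ → ⊤ (no change)

Fixpoint:
  val[0] = ⊤
  val[1] = ⊤
  val[2] = ⊤
  val[3] = ⊤

7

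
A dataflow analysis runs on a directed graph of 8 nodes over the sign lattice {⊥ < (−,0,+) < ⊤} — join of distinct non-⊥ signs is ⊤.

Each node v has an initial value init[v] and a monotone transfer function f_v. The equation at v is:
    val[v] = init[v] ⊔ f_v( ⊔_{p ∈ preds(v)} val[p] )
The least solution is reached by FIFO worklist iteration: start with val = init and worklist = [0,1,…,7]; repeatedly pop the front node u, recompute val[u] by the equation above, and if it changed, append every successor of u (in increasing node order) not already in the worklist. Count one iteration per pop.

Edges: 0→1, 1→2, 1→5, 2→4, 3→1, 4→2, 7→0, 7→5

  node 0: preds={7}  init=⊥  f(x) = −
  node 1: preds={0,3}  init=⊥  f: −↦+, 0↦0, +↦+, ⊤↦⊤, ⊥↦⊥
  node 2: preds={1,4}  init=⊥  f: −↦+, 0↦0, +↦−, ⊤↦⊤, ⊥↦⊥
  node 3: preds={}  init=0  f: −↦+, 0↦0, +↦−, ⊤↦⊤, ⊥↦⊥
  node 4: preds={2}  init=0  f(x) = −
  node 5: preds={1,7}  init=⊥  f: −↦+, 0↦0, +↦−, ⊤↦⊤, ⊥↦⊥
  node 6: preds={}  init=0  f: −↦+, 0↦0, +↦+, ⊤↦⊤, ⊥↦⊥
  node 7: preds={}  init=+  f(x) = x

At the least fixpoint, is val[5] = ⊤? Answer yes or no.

yes

Worklist (9 pops):
  #1 pop 0: in=+ → − (was ⊥); enqueue []
  #2 pop 1: in=⊤ → ⊤ (was ⊥); enqueue []
  #3 pop 2: in=⊤ → ⊤ (was ⊥); enqueue []
  #4 pop 3: in=⊥ → 0 (no change)
  #5 pop 4: in=⊤ → ⊤ (was 0); enqueue [2]
  #6 pop 5: in=⊤ → ⊤ (was ⊥); enqueue []
  #7 pop 6: in=⊥ → 0 (no change)
  #8 pop 7: in=⊥ → + (no change)
  #9 pop 2: in=⊤ → ⊤ (no change)

Fixpoint:
  val[0] = −
  val[1] = ⊤
  val[2] = ⊤
  val[3] = 0
  val[4] = ⊤
  val[5] = ⊤
  val[6] = 0
  val[7] = +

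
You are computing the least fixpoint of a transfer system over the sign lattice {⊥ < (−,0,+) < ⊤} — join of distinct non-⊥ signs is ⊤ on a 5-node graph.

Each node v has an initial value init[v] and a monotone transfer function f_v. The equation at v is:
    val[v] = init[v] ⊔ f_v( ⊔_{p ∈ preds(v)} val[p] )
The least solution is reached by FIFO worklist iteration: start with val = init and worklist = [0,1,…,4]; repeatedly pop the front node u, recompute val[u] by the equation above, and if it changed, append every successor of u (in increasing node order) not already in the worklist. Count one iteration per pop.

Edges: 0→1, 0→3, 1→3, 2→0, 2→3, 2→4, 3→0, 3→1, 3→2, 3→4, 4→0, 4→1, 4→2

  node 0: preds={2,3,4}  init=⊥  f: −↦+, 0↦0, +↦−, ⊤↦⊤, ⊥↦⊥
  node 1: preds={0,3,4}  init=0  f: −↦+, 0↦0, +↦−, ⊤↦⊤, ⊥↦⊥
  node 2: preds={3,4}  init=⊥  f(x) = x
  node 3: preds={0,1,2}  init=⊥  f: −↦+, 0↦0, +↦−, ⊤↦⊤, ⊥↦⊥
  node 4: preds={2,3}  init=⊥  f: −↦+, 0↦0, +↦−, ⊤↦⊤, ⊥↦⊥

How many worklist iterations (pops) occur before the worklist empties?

Trace (11 dequeues):
  [1] u=0 | in ⊥ | out ⊥ | ==
  [2] u=1 | in ⊥ | out 0 | ==
  [3] u=2 | in ⊥ | out ⊥ | ==
  [4] u=3 | in 0 | out 0 | prev ⊥ | push {0,1,2}
  [5] u=4 | in 0 | out 0 | prev ⊥ | push {}
  [6] u=0 | in 0 | out 0 | prev ⊥ | push {3}
  [7] u=1 | in 0 | out 0 | ==
  [8] u=2 | in 0 | out 0 | prev ⊥ | push {0,4}
  [9] u=3 | in 0 | out 0 | ==
  [10] u=0 | in 0 | out 0 | ==
  [11] u=4 | in 0 | out 0 | ==

Converged values:
  [0] 0
  [1] 0
  [2] 0
  [3] 0
  [4] 0

11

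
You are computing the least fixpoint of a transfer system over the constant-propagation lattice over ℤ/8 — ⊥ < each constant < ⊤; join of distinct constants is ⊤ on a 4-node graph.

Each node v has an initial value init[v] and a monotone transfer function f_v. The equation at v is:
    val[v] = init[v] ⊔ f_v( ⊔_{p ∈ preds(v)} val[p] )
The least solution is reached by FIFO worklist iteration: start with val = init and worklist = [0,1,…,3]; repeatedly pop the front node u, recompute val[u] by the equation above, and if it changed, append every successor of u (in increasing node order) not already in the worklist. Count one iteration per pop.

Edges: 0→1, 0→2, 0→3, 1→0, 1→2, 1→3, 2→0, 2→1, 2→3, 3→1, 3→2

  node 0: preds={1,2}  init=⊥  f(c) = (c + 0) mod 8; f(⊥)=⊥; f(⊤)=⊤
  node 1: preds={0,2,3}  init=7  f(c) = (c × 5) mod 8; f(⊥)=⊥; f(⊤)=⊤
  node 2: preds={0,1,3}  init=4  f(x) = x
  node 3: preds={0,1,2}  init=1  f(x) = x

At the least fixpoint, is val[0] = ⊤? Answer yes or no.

Worklist (7 pops):
  #1 pop 0: in=⊤ → ⊤ (was ⊥); enqueue []
  #2 pop 1: in=⊤ → ⊤ (was 7); enqueue [0]
  #3 pop 2: in=⊤ → ⊤ (was 4); enqueue [1]
  #4 pop 3: in=⊤ → ⊤ (was 1); enqueue [2]
  #5 pop 0: in=⊤ → ⊤ (no change)
  #6 pop 1: in=⊤ → ⊤ (no change)
  #7 pop 2: in=⊤ → ⊤ (no change)

Fixpoint:
  val[0] = ⊤
  val[1] = ⊤
  val[2] = ⊤
  val[3] = ⊤

yes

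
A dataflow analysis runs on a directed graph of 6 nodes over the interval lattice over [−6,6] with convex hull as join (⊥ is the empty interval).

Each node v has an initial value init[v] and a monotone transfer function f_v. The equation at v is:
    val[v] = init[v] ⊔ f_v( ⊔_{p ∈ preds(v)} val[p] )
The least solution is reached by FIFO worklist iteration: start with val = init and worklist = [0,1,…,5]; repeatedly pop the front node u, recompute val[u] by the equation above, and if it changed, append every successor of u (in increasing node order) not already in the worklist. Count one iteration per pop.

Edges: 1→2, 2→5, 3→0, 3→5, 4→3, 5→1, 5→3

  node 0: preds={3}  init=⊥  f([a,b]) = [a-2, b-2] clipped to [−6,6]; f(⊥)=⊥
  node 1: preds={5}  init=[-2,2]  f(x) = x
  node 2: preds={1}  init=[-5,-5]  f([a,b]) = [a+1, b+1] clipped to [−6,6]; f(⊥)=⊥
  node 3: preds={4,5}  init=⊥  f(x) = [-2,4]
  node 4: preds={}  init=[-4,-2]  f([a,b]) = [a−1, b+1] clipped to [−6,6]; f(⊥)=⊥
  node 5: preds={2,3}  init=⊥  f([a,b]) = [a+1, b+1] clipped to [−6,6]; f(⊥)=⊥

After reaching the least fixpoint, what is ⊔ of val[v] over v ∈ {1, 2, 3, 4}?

Trace (14 dequeues):
  [1] u=0 | in ⊥ | out ⊥ | ==
  [2] u=1 | in ⊥ | out [-2,2] | ==
  [3] u=2 | in [-2,2] | out [-5,3] | prev [-5,-5] | push {}
  [4] u=3 | in [-4,-2] | out [-2,4] | prev ⊥ | push {0}
  [5] u=4 | in ⊥ | out [-4,-2] | ==
  [6] u=5 | in [-5,4] | out [-4,5] | prev ⊥ | push {1,3}
  [7] u=0 | in [-2,4] | out [-4,2] | prev ⊥ | push {}
  [8] u=1 | in [-4,5] | out [-4,5] | prev [-2,2] | push {2}
  [9] u=3 | in [-4,5] | out [-2,4] | ==
  [10] u=2 | in [-4,5] | out [-5,6] | prev [-5,3] | push {5}
  [11] u=5 | in [-5,6] | out [-4,6] | prev [-4,5] | push {1,3}
  [12] u=1 | in [-4,6] | out [-4,6] | prev [-4,5] | push {2}
  [13] u=3 | in [-4,6] | out [-2,4] | ==
  [14] u=2 | in [-4,6] | out [-5,6] | ==

Converged values:
  [0] [-4,2]
  [1] [-4,6]
  [2] [-5,6]
  [3] [-2,4]
  [4] [-4,-2]
  [5] [-4,6]

[-5,6]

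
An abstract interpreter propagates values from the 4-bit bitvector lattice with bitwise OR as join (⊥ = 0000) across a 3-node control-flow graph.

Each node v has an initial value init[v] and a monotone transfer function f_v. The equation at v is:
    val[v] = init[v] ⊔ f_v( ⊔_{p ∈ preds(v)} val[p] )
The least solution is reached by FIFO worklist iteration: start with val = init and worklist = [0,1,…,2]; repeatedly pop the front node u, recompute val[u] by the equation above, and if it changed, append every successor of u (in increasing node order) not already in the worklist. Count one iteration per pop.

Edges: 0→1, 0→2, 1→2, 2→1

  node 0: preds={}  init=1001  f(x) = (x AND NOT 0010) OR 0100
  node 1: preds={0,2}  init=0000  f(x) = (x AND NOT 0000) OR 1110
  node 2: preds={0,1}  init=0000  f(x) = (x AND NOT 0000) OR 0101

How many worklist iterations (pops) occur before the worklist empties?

4

Trace (4 dequeues):
  [1] u=0 | in 0000 | out 1101 | prev 1001 | push {}
  [2] u=1 | in 1101 | out 1111 | prev 0000 | push {}
  [3] u=2 | in 1111 | out 1111 | prev 0000 | push {1}
  [4] u=1 | in 1111 | out 1111 | ==

Converged values:
  [0] 1101
  [1] 1111
  [2] 1111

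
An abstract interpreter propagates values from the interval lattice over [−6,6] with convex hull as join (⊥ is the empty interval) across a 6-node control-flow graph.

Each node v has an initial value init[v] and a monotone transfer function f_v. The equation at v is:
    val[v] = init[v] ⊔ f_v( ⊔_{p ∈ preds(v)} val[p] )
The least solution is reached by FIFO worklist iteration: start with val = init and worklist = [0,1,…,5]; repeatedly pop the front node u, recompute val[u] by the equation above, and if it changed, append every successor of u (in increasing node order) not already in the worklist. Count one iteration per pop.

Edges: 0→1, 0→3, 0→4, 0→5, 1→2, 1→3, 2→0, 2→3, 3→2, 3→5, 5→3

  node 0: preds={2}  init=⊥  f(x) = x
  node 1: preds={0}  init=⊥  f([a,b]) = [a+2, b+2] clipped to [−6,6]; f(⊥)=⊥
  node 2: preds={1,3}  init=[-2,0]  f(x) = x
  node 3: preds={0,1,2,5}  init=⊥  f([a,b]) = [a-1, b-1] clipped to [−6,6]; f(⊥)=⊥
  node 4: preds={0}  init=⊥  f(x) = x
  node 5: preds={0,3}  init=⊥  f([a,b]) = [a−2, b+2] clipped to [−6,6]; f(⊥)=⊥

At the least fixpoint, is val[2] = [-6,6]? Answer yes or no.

Worklist (32 pops):
  #1 pop 0: in=[-2,0] → [-2,0] (was ⊥); enqueue []
  #2 pop 1: in=[-2,0] → [0,2] (was ⊥); enqueue []
  #3 pop 2: in=[0,2] → [-2,2] (was [-2,0]); enqueue [0]
  #4 pop 3: in=[-2,2] → [-3,1] (was ⊥); enqueue [2]
  #5 pop 4: in=[-2,0] → [-2,0] (was ⊥); enqueue []
  #6 pop 5: in=[-3,1] → [-5,3] (was ⊥); enqueue [3]
  #7 pop 0: in=[-2,2] → [-2,2] (was [-2,0]); enqueue [1,4,5]
  #8 pop 2: in=[-3,2] → [-3,2] (was [-2,2]); enqueue [0]
  #9 pop 3: in=[-5,3] → [-6,2] (was [-3,1]); enqueue [2]
  #10 pop 1: in=[-2,2] → [0,4] (was [0,2]); enqueue [3]
  #11 pop 4: in=[-2,2] → [-2,2] (was [-2,0]); enqueue []
  #12 pop 5: in=[-6,2] → [-6,4] (was [-5,3]); enqueue []
  #13 pop 0: in=[-3,2] → [-3,2] (was [-2,2]); enqueue [1,4,5]
  #14 pop 2: in=[-6,4] → [-6,4] (was [-3,2]); enqueue [0]
  #15 pop 3: in=[-6,4] → [-6,3] (was [-6,2]); enqueue [2]
  #16 pop 1: in=[-3,2] → [-1,4] (was [0,4]); enqueue [3]
  #17 pop 4: in=[-3,2] → [-3,2] (was [-2,2]); enqueue []
  #18 pop 5: in=[-6,3] → [-6,5] (was [-6,4]); enqueue []
  #19 pop 0: in=[-6,4] → [-6,4] (was [-3,2]); enqueue [1,4,5]
  #20 pop 2: in=[-6,4] → [-6,4] (no change)
  #21 pop 3: in=[-6,5] → [-6,4] (was [-6,3]); enqueue [2]
  #22 pop 1: in=[-6,4] → [-4,6] (was [-1,4]); enqueue [3]
  #23 pop 4: in=[-6,4] → [-6,4] (was [-3,2]); enqueue []
  #24 pop 5: in=[-6,4] → [-6,6] (was [-6,5]); enqueue []
  #25 pop 2: in=[-6,6] → [-6,6] (was [-6,4]); enqueue [0]
  #26 pop 3: in=[-6,6] → [-6,5] (was [-6,4]); enqueue [2,5]
  #27 pop 0: in=[-6,6] → [-6,6] (was [-6,4]); enqueue [1,3,4]
  #28 pop 2: in=[-6,6] → [-6,6] (no change)
  #29 pop 5: in=[-6,6] → [-6,6] (no change)
  #30 pop 1: in=[-6,6] → [-4,6] (no change)
  #31 pop 3: in=[-6,6] → [-6,5] (no change)
  #32 pop 4: in=[-6,6] → [-6,6] (was [-6,4]); enqueue []

Fixpoint:
  val[0] = [-6,6]
  val[1] = [-4,6]
  val[2] = [-6,6]
  val[3] = [-6,5]
  val[4] = [-6,6]
  val[5] = [-6,6]

yes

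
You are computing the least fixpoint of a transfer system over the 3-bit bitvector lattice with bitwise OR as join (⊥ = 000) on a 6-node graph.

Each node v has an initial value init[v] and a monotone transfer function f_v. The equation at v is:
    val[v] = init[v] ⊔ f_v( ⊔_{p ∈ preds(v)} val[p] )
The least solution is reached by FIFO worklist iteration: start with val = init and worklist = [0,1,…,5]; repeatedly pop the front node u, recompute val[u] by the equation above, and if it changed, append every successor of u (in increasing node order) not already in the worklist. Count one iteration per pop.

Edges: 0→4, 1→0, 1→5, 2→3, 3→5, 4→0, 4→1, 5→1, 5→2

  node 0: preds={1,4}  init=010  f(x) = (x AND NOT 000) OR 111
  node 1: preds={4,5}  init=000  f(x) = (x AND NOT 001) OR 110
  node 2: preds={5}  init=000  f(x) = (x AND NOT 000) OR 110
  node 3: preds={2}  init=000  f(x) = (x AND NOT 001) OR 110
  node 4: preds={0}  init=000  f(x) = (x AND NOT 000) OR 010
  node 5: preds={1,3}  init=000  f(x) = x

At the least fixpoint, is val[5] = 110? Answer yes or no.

yes

Trace (9 dequeues):
  [1] u=0 | in 000 | out 111 | prev 010 | push {}
  [2] u=1 | in 000 | out 110 | prev 000 | push {0}
  [3] u=2 | in 000 | out 110 | prev 000 | push {}
  [4] u=3 | in 110 | out 110 | prev 000 | push {}
  [5] u=4 | in 111 | out 111 | prev 000 | push {1}
  [6] u=5 | in 110 | out 110 | prev 000 | push {2}
  [7] u=0 | in 111 | out 111 | ==
  [8] u=1 | in 111 | out 110 | ==
  [9] u=2 | in 110 | out 110 | ==

Converged values:
  [0] 111
  [1] 110
  [2] 110
  [3] 110
  [4] 111
  [5] 110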